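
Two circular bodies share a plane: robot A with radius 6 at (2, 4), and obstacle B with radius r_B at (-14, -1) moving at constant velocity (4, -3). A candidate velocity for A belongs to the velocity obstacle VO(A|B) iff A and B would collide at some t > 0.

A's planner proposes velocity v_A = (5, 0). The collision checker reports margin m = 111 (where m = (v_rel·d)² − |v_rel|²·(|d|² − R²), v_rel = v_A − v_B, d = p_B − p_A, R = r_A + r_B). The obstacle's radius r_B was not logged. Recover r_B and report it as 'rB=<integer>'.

m = 111
d = (-16, -5);  v_rel = (1, 3),  |v_rel|² = 10
v_rel×d = (1)·(-5) − (3)·(-16) = 43
since m = R²·10 − 43²:  R² = (1849 + 111) / 10 = 196
R = √196 = 14  ⇒  r_B = 14 − 6 = 8

rB=8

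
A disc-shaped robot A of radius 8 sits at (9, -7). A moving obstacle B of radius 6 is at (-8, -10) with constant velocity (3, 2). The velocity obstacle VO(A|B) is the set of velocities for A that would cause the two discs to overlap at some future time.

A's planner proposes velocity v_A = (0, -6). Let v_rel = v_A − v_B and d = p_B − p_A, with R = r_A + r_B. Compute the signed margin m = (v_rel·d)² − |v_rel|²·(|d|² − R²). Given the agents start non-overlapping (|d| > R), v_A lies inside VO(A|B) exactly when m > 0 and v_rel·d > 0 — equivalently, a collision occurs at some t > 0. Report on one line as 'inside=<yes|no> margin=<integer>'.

d = (-17, -3),  |d|² = 298;  R = 8+6 = 14,  c = 298−14² = 102
v_rel = (-3, -8),  |v_rel|² = 73;  v_rel·d = (-3)·(-17) + (-8)·(-3) = 75
73·t² − 150·t + 102 = 0  ⇒  m = 75² − 73·102 = -1821
m = -1821 < 0,  v_rel·d = 75 > 0  ⇒  outside

inside=no margin=-1821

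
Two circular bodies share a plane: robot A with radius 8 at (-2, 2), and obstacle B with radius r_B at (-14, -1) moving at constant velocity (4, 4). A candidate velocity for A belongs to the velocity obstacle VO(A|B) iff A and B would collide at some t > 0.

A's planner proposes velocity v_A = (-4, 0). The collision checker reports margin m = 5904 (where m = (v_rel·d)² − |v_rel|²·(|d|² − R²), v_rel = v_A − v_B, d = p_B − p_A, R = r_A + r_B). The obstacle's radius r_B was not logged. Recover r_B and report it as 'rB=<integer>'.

m = 5904
d = (-12, -3);  v_rel = (-8, -4),  |v_rel|² = 80
v_rel×d = (-8)·(-3) − (-4)·(-12) = -24
since m = R²·80 − (-24)²:  R² = (576 + 5904) / 80 = 81
R = √81 = 9  ⇒  r_B = 9 − 8 = 1

rB=1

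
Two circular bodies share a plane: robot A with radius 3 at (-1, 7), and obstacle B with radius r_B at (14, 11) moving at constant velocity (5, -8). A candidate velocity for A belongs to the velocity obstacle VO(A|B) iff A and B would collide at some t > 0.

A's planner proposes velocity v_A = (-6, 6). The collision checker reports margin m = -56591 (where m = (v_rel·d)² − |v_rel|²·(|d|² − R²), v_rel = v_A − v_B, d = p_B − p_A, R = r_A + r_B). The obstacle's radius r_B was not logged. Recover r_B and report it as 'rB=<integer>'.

m = -56591
d = (15, 4);  v_rel = (-11, 14),  |v_rel|² = 317
v_rel×d = (-11)·(4) − (14)·(15) = -254
since m = R²·317 − (-254)²:  R² = (64516 + -56591) / 317 = 25
R = √25 = 5  ⇒  r_B = 5 − 3 = 2

rB=2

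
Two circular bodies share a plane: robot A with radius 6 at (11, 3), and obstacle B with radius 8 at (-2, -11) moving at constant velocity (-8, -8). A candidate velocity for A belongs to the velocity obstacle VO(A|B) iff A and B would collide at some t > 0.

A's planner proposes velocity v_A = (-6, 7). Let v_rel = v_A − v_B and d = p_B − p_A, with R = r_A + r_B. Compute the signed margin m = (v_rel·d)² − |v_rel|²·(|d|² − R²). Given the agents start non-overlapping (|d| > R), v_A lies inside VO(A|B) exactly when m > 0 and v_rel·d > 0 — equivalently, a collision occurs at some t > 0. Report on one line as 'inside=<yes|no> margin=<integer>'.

d = (-13, -14),  |d|² = 365;  R = 6+8 = 14,  c = 365−14² = 169
v_rel = (2, 15),  |v_rel|² = 229;  v_rel·d = (2)·(-13) + (15)·(-14) = -236
229·t² + 472·t + 169 = 0  ⇒  m = (-236)² − 229·169 = 16995
m = 16995 > 0,  v_rel·d = -236 < 0  ⇒  outside

inside=no margin=16995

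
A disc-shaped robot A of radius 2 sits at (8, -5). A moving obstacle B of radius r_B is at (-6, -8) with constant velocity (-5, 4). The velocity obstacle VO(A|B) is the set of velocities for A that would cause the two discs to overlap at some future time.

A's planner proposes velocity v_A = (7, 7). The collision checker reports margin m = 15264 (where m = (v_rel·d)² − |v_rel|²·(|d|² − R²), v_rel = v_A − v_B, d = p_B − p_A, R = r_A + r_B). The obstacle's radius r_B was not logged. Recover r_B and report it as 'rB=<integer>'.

m = 15264
d = (-14, -3);  v_rel = (12, 3),  |v_rel|² = 153
v_rel×d = (12)·(-3) − (3)·(-14) = 6
since m = R²·153 − 6²:  R² = (36 + 15264) / 153 = 100
R = √100 = 10  ⇒  r_B = 10 − 2 = 8

rB=8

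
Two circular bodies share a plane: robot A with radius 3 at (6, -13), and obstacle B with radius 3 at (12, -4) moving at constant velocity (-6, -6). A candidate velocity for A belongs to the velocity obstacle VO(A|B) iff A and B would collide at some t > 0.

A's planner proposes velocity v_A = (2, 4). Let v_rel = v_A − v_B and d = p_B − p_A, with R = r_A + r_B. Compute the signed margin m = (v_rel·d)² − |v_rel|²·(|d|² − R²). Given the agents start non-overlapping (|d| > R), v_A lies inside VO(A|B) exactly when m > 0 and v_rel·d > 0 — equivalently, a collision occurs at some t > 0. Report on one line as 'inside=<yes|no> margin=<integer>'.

d = (6, 9),  |d|² = 117;  R = 3+3 = 6,  c = 117−6² = 81
v_rel = (8, 10),  |v_rel|² = 164;  v_rel·d = (8)·(6) + (10)·(9) = 138
164·t² − 276·t + 81 = 0  ⇒  m = 138² − 164·81 = 5760
m = 5760 > 0,  v_rel·d = 138 > 0  ⇒  inside

inside=yes margin=5760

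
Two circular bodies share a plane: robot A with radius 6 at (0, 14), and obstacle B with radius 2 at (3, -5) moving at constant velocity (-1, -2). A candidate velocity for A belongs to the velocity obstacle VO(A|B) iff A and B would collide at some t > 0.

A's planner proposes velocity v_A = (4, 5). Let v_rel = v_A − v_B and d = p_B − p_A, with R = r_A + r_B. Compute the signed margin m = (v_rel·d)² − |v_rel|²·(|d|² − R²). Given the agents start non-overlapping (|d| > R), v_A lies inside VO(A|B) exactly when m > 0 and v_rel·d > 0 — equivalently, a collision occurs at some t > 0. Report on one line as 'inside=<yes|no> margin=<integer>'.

d = (3, -19),  |d|² = 370;  R = 6+2 = 8,  c = 370−8² = 306
v_rel = (5, 7),  |v_rel|² = 74;  v_rel·d = (5)·(3) + (7)·(-19) = -118
74·t² + 236·t + 306 = 0  ⇒  m = (-118)² − 74·306 = -8720
m = -8720 < 0,  v_rel·d = -118 < 0  ⇒  outside

inside=no margin=-8720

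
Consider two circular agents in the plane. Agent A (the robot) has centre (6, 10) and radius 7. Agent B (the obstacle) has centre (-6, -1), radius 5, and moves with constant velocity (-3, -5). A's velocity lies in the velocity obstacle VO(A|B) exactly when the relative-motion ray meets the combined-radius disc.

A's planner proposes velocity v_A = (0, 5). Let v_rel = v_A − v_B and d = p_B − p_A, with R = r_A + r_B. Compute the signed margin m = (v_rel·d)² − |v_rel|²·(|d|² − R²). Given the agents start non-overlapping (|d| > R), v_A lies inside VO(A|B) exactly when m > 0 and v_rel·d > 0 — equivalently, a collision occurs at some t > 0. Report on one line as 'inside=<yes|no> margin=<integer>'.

d = (-12, -11),  |d|² = 265;  R = 7+5 = 12,  c = 265−12² = 121
v_rel = (3, 10),  |v_rel|² = 109;  v_rel·d = (3)·(-12) + (10)·(-11) = -146
109·t² + 292·t + 121 = 0  ⇒  m = (-146)² − 109·121 = 8127
m = 8127 > 0,  v_rel·d = -146 < 0  ⇒  outside

inside=no margin=8127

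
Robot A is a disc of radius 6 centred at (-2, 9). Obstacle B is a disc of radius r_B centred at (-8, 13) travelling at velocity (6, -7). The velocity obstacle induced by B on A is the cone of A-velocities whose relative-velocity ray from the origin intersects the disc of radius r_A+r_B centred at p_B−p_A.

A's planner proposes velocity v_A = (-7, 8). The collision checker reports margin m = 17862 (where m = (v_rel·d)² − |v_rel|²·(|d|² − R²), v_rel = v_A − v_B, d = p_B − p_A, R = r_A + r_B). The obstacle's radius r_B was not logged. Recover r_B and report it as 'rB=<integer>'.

m = 17862
d = (-6, 4);  v_rel = (-13, 15),  |v_rel|² = 394
v_rel×d = (-13)·(4) − (15)·(-6) = 38
since m = R²·394 − 38²:  R² = (1444 + 17862) / 394 = 49
R = √49 = 7  ⇒  r_B = 7 − 6 = 1

rB=1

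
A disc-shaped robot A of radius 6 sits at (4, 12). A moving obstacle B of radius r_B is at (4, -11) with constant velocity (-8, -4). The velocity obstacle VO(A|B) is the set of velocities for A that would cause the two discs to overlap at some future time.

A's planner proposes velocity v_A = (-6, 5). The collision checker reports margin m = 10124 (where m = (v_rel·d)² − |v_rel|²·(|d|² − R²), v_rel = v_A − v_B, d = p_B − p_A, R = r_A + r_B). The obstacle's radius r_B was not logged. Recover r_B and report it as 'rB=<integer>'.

m = 10124
d = (0, -23);  v_rel = (2, 9),  |v_rel|² = 85
v_rel×d = (2)·(-23) − (9)·(0) = -46
since m = R²·85 − (-46)²:  R² = (2116 + 10124) / 85 = 144
R = √144 = 12  ⇒  r_B = 12 − 6 = 6

rB=6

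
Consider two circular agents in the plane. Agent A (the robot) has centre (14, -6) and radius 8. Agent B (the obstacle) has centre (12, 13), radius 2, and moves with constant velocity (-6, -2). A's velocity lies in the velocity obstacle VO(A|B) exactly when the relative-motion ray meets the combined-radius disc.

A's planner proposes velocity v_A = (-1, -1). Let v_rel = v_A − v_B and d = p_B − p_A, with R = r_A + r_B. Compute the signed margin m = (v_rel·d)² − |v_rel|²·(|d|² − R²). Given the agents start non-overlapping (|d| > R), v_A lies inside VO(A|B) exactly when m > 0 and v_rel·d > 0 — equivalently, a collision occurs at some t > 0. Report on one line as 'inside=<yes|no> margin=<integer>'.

d = (-2, 19),  |d|² = 365;  R = 8+2 = 10,  c = 365−10² = 265
v_rel = (5, 1),  |v_rel|² = 26;  v_rel·d = (5)·(-2) + (1)·(19) = 9
26·t² − 18·t + 265 = 0  ⇒  m = 9² − 26·265 = -6809
m = -6809 < 0,  v_rel·d = 9 > 0  ⇒  outside

inside=no margin=-6809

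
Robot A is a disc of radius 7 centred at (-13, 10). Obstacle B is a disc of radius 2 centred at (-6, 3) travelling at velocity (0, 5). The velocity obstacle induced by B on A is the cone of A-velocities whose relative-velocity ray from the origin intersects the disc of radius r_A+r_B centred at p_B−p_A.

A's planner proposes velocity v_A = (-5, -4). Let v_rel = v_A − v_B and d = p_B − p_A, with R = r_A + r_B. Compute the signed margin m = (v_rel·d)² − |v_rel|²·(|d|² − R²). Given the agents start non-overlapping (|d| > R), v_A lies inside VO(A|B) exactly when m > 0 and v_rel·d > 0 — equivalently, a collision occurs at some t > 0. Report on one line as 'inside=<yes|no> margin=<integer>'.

d = (7, -7),  |d|² = 98;  R = 7+2 = 9,  c = 98−9² = 17
v_rel = (-5, -9),  |v_rel|² = 106;  v_rel·d = (-5)·(7) + (-9)·(-7) = 28
106·t² − 56·t + 17 = 0  ⇒  m = 28² − 106·17 = -1018
m = -1018 < 0,  v_rel·d = 28 > 0  ⇒  outside

inside=no margin=-1018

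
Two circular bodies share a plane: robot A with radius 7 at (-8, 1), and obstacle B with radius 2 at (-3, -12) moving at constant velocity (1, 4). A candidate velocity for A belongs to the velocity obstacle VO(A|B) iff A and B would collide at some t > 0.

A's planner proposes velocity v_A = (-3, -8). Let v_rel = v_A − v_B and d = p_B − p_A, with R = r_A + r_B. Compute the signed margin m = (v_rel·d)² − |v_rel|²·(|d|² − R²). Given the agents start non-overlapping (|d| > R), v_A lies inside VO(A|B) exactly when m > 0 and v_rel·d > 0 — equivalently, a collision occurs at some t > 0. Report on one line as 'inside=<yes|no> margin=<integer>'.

d = (5, -13),  |d|² = 194;  R = 7+2 = 9,  c = 194−9² = 113
v_rel = (-4, -12),  |v_rel|² = 160;  v_rel·d = (-4)·(5) + (-12)·(-13) = 136
160·t² − 272·t + 113 = 0  ⇒  m = 136² − 160·113 = 416
m = 416 > 0,  v_rel·d = 136 > 0  ⇒  inside

inside=yes margin=416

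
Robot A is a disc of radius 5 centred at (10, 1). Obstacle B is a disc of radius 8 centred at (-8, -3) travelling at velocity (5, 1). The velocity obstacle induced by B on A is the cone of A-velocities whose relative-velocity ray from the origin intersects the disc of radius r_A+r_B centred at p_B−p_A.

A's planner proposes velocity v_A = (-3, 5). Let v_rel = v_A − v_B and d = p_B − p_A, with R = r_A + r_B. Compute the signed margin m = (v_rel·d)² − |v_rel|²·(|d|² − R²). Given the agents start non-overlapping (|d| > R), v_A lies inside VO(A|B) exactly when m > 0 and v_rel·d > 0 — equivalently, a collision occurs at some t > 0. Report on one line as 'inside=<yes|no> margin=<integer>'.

d = (-18, -4),  |d|² = 340;  R = 5+8 = 13,  c = 340−13² = 171
v_rel = (-8, 4),  |v_rel|² = 80;  v_rel·d = (-8)·(-18) + (4)·(-4) = 128
80·t² − 256·t + 171 = 0  ⇒  m = 128² − 80·171 = 2704
m = 2704 > 0,  v_rel·d = 128 > 0  ⇒  inside

inside=yes margin=2704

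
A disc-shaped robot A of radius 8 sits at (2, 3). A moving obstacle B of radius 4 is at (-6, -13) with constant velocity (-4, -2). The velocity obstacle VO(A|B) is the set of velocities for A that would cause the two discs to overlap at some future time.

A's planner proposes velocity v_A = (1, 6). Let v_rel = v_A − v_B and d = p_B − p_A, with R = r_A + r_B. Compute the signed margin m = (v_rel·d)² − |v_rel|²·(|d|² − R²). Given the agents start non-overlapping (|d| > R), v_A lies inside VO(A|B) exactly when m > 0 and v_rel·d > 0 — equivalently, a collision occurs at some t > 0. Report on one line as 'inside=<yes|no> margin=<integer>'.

d = (-8, -16),  |d|² = 320;  R = 8+4 = 12,  c = 320−12² = 176
v_rel = (5, 8),  |v_rel|² = 89;  v_rel·d = (5)·(-8) + (8)·(-16) = -168
89·t² + 336·t + 176 = 0  ⇒  m = (-168)² − 89·176 = 12560
m = 12560 > 0,  v_rel·d = -168 < 0  ⇒  outside

inside=no margin=12560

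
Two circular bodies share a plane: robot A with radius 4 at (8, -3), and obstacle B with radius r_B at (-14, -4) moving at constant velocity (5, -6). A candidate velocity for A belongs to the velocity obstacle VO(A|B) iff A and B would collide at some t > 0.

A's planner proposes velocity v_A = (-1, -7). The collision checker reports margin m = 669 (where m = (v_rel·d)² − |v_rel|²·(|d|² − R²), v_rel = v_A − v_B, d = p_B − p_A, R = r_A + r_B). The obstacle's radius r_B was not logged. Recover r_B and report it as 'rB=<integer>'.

m = 669
d = (-22, -1);  v_rel = (-6, -1),  |v_rel|² = 37
v_rel×d = (-6)·(-1) − (-1)·(-22) = -16
since m = R²·37 − (-16)²:  R² = (256 + 669) / 37 = 25
R = √25 = 5  ⇒  r_B = 5 − 4 = 1

rB=1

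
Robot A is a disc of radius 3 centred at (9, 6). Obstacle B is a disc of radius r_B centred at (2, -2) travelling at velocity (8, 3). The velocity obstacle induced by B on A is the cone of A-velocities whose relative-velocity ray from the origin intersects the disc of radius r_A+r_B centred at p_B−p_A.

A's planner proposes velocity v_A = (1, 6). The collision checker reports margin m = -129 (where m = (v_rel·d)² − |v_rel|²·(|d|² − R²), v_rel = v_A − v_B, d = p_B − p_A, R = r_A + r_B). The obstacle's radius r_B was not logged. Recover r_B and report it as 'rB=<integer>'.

m = -129
d = (-7, -8);  v_rel = (-7, 3),  |v_rel|² = 58
v_rel×d = (-7)·(-8) − (3)·(-7) = 77
since m = R²·58 − 77²:  R² = (5929 + -129) / 58 = 100
R = √100 = 10  ⇒  r_B = 10 − 3 = 7

rB=7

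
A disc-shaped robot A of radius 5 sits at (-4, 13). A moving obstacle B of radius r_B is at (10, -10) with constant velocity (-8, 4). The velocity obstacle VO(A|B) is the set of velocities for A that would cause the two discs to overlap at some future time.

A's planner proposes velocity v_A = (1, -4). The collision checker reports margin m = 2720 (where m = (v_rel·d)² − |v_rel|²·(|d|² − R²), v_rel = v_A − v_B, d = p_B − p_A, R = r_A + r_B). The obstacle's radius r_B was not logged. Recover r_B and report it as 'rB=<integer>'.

m = 2720
d = (14, -23);  v_rel = (9, -8),  |v_rel|² = 145
v_rel×d = (9)·(-23) − (-8)·(14) = -95
since m = R²·145 − (-95)²:  R² = (9025 + 2720) / 145 = 81
R = √81 = 9  ⇒  r_B = 9 − 5 = 4

rB=4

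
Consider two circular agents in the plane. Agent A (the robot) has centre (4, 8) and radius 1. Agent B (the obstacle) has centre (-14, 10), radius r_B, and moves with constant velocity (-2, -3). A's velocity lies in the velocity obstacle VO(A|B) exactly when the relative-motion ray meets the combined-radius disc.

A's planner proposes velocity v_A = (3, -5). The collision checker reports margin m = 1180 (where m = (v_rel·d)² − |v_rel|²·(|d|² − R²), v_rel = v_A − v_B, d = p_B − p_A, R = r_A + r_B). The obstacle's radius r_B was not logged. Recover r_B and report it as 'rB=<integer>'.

m = 1180
d = (-18, 2);  v_rel = (5, -2),  |v_rel|² = 29
v_rel×d = (5)·(2) − (-2)·(-18) = -26
since m = R²·29 − (-26)²:  R² = (676 + 1180) / 29 = 64
R = √64 = 8  ⇒  r_B = 8 − 1 = 7

rB=7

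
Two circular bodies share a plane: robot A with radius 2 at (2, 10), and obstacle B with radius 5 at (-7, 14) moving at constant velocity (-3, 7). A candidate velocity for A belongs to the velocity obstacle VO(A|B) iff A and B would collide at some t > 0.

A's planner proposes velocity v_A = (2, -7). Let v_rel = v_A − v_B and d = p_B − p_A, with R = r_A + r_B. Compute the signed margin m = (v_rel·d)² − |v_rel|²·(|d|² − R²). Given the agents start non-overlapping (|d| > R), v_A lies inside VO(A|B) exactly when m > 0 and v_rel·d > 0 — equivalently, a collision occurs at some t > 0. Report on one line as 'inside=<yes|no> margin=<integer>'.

d = (-9, 4),  |d|² = 97;  R = 2+5 = 7,  c = 97−7² = 48
v_rel = (5, -14),  |v_rel|² = 221;  v_rel·d = (5)·(-9) + (-14)·(4) = -101
221·t² + 202·t + 48 = 0  ⇒  m = (-101)² − 221·48 = -407
m = -407 < 0,  v_rel·d = -101 < 0  ⇒  outside

inside=no margin=-407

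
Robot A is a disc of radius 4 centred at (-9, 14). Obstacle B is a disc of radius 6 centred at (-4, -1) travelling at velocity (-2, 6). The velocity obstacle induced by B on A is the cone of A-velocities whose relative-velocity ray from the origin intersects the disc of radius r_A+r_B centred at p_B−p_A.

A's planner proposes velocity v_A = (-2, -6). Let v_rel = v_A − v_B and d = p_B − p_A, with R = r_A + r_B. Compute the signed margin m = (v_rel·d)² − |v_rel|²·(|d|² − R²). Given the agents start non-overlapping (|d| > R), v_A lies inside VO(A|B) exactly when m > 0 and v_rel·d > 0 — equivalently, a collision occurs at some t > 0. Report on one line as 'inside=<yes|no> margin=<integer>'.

d = (5, -15),  |d|² = 250;  R = 4+6 = 10,  c = 250−10² = 150
v_rel = (0, -12),  |v_rel|² = 144;  v_rel·d = (0)·(5) + (-12)·(-15) = 180
144·t² − 360·t + 150 = 0  ⇒  m = 180² − 144·150 = 10800
m = 10800 > 0,  v_rel·d = 180 > 0  ⇒  inside

inside=yes margin=10800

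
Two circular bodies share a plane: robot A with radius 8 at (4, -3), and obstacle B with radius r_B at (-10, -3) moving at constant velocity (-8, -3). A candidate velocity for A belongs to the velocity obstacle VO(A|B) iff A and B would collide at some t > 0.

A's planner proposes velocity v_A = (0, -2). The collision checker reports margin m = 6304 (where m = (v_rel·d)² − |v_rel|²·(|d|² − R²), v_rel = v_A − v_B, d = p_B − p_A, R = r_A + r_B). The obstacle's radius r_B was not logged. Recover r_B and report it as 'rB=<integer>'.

m = 6304
d = (-14, 0);  v_rel = (8, 1),  |v_rel|² = 65
v_rel×d = (8)·(0) − (1)·(-14) = 14
since m = R²·65 − 14²:  R² = (196 + 6304) / 65 = 100
R = √100 = 10  ⇒  r_B = 10 − 8 = 2

rB=2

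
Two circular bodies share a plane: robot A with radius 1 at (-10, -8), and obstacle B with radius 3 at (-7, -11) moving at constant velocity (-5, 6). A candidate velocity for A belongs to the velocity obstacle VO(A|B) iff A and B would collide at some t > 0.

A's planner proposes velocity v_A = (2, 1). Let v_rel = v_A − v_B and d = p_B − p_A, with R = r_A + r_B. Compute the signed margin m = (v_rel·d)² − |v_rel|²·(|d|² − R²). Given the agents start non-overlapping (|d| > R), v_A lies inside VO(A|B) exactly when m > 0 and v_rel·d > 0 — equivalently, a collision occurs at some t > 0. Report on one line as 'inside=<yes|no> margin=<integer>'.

d = (3, -3),  |d|² = 18;  R = 1+3 = 4,  c = 18−4² = 2
v_rel = (7, -5),  |v_rel|² = 74;  v_rel·d = (7)·(3) + (-5)·(-3) = 36
74·t² − 72·t + 2 = 0  ⇒  m = 36² − 74·2 = 1148
m = 1148 > 0,  v_rel·d = 36 > 0  ⇒  inside

inside=yes margin=1148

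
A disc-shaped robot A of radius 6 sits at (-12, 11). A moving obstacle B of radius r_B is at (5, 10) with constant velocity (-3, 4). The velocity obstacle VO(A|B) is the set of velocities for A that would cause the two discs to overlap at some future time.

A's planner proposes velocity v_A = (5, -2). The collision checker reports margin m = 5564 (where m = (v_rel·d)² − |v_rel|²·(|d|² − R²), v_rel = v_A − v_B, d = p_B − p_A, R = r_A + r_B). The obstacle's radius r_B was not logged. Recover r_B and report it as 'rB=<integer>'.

m = 5564
d = (17, -1);  v_rel = (8, -6),  |v_rel|² = 100
v_rel×d = (8)·(-1) − (-6)·(17) = 94
since m = R²·100 − 94²:  R² = (8836 + 5564) / 100 = 144
R = √144 = 12  ⇒  r_B = 12 − 6 = 6

rB=6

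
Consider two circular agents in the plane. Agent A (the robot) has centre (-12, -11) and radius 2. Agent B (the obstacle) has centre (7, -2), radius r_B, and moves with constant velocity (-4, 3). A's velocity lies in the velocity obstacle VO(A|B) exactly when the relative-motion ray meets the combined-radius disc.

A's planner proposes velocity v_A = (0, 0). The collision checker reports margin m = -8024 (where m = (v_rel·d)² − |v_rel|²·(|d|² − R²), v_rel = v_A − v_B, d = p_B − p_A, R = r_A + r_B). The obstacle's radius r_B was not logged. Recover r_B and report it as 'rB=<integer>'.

m = -8024
d = (19, 9);  v_rel = (4, -3),  |v_rel|² = 25
v_rel×d = (4)·(9) − (-3)·(19) = 93
since m = R²·25 − 93²:  R² = (8649 + -8024) / 25 = 25
R = √25 = 5  ⇒  r_B = 5 − 2 = 3

rB=3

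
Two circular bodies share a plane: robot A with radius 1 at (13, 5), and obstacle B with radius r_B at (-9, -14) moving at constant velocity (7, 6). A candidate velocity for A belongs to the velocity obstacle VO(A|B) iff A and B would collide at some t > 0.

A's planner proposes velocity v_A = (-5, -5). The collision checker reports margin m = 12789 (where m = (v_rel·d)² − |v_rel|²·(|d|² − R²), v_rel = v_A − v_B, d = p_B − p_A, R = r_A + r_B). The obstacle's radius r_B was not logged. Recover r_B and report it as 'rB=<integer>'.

m = 12789
d = (-22, -19);  v_rel = (-12, -11),  |v_rel|² = 265
v_rel×d = (-12)·(-19) − (-11)·(-22) = -14
since m = R²·265 − (-14)²:  R² = (196 + 12789) / 265 = 49
R = √49 = 7  ⇒  r_B = 7 − 1 = 6

rB=6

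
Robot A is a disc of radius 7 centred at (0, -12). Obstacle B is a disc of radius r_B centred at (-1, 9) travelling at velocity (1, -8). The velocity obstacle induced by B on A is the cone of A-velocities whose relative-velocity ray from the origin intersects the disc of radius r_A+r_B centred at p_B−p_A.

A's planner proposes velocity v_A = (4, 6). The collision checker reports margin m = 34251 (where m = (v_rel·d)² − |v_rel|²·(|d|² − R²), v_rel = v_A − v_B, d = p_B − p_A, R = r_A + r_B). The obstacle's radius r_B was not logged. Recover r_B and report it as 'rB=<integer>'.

m = 34251
d = (-1, 21);  v_rel = (3, 14),  |v_rel|² = 205
v_rel×d = (3)·(21) − (14)·(-1) = 77
since m = R²·205 − 77²:  R² = (5929 + 34251) / 205 = 196
R = √196 = 14  ⇒  r_B = 14 − 7 = 7

rB=7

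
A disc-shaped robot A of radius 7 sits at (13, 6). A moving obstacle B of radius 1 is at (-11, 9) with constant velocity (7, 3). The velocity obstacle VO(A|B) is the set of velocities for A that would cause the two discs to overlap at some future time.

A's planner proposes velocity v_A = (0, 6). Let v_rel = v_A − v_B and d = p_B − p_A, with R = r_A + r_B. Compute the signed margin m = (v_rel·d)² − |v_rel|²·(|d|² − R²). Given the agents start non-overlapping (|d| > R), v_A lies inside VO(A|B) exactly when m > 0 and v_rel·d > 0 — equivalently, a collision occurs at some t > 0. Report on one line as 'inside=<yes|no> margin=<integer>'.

d = (-24, 3),  |d|² = 585;  R = 7+1 = 8,  c = 585−8² = 521
v_rel = (-7, 3),  |v_rel|² = 58;  v_rel·d = (-7)·(-24) + (3)·(3) = 177
58·t² − 354·t + 521 = 0  ⇒  m = 177² − 58·521 = 1111
m = 1111 > 0,  v_rel·d = 177 > 0  ⇒  inside

inside=yes margin=1111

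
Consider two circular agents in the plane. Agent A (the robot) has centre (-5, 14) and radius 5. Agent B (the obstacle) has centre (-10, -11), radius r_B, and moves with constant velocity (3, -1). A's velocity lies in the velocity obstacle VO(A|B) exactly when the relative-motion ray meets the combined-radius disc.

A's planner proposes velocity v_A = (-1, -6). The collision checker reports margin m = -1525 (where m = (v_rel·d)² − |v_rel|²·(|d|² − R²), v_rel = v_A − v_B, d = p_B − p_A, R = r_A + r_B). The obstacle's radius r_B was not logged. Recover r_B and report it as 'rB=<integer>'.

m = -1525
d = (-5, -25);  v_rel = (-4, -5),  |v_rel|² = 41
v_rel×d = (-4)·(-25) − (-5)·(-5) = 75
since m = R²·41 − 75²:  R² = (5625 + -1525) / 41 = 100
R = √100 = 10  ⇒  r_B = 10 − 5 = 5

rB=5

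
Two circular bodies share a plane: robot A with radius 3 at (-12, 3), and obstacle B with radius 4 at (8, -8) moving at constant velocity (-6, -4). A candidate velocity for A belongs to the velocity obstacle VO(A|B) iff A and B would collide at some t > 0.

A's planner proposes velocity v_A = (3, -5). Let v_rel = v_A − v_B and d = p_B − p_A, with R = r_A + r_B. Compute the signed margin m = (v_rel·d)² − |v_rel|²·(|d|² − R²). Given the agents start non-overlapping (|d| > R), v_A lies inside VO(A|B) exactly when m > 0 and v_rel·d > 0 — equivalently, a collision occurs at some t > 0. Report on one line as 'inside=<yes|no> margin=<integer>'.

d = (20, -11),  |d|² = 521;  R = 3+4 = 7,  c = 521−7² = 472
v_rel = (9, -1),  |v_rel|² = 82;  v_rel·d = (9)·(20) + (-1)·(-11) = 191
82·t² − 382·t + 472 = 0  ⇒  m = 191² − 82·472 = -2223
m = -2223 < 0,  v_rel·d = 191 > 0  ⇒  outside

inside=no margin=-2223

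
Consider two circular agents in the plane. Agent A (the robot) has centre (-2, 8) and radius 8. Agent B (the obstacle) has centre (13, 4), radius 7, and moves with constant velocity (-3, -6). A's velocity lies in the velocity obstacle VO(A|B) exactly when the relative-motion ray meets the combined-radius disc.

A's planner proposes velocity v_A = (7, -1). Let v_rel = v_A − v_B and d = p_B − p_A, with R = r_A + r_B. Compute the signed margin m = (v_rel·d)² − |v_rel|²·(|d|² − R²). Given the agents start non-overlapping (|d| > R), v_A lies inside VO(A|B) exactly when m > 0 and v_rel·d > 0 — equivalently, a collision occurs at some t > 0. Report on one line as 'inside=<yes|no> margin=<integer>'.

d = (15, -4),  |d|² = 241;  R = 8+7 = 15,  c = 241−15² = 16
v_rel = (10, 5),  |v_rel|² = 125;  v_rel·d = (10)·(15) + (5)·(-4) = 130
125·t² − 260·t + 16 = 0  ⇒  m = 130² − 125·16 = 14900
m = 14900 > 0,  v_rel·d = 130 > 0  ⇒  inside

inside=yes margin=14900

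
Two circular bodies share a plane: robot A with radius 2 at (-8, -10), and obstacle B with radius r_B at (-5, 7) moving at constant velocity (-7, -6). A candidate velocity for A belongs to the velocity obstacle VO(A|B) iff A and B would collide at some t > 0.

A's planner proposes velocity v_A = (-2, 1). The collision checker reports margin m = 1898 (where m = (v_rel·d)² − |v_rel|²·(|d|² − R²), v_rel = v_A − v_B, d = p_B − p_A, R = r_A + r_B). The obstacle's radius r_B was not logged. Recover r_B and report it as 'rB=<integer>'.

m = 1898
d = (3, 17);  v_rel = (5, 7),  |v_rel|² = 74
v_rel×d = (5)·(17) − (7)·(3) = 64
since m = R²·74 − 64²:  R² = (4096 + 1898) / 74 = 81
R = √81 = 9  ⇒  r_B = 9 − 2 = 7

rB=7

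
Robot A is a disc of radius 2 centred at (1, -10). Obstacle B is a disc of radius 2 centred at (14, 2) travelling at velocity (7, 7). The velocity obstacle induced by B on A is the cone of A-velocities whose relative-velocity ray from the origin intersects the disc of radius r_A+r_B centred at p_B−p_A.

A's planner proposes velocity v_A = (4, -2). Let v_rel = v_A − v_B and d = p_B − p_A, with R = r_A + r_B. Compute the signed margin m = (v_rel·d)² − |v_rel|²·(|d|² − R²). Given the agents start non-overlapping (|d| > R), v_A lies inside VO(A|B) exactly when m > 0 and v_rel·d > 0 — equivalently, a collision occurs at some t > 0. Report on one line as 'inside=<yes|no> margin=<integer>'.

d = (13, 12),  |d|² = 313;  R = 2+2 = 4,  c = 313−4² = 297
v_rel = (-3, -9),  |v_rel|² = 90;  v_rel·d = (-3)·(13) + (-9)·(12) = -147
90·t² + 294·t + 297 = 0  ⇒  m = (-147)² − 90·297 = -5121
m = -5121 < 0,  v_rel·d = -147 < 0  ⇒  outside

inside=no margin=-5121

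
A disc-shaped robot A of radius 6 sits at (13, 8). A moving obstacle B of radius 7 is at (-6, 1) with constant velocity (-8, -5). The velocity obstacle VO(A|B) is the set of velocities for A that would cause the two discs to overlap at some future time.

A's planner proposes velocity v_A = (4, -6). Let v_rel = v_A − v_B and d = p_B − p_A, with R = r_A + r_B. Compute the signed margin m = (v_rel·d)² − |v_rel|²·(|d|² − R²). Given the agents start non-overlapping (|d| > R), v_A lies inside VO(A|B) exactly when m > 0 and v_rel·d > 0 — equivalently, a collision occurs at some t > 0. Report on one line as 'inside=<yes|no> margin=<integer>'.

d = (-19, -7),  |d|² = 410;  R = 6+7 = 13,  c = 410−13² = 241
v_rel = (12, -1),  |v_rel|² = 145;  v_rel·d = (12)·(-19) + (-1)·(-7) = -221
145·t² + 442·t + 241 = 0  ⇒  m = (-221)² − 145·241 = 13896
m = 13896 > 0,  v_rel·d = -221 < 0  ⇒  outside

inside=no margin=13896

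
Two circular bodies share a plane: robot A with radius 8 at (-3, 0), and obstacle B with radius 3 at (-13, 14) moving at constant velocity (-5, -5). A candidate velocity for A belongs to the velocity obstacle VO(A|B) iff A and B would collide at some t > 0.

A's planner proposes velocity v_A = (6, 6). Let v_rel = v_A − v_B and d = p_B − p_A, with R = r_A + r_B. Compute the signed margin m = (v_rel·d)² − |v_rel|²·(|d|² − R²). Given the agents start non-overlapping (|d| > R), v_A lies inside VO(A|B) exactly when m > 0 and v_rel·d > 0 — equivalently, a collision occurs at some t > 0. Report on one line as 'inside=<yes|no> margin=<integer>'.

d = (-10, 14),  |d|² = 296;  R = 8+3 = 11,  c = 296−11² = 175
v_rel = (11, 11),  |v_rel|² = 242;  v_rel·d = (11)·(-10) + (11)·(14) = 44
242·t² − 88·t + 175 = 0  ⇒  m = 44² − 242·175 = -40414
m = -40414 < 0,  v_rel·d = 44 > 0  ⇒  outside

inside=no margin=-40414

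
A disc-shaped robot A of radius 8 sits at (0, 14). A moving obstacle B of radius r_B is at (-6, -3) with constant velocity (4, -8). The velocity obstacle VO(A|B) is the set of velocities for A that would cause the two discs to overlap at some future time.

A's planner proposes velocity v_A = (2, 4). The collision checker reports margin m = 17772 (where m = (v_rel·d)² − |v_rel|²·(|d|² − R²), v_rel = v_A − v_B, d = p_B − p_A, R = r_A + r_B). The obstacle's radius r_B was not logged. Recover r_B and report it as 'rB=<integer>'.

m = 17772
d = (-6, -17);  v_rel = (-2, 12),  |v_rel|² = 148
v_rel×d = (-2)·(-17) − (12)·(-6) = 106
since m = R²·148 − 106²:  R² = (11236 + 17772) / 148 = 196
R = √196 = 14  ⇒  r_B = 14 − 8 = 6

rB=6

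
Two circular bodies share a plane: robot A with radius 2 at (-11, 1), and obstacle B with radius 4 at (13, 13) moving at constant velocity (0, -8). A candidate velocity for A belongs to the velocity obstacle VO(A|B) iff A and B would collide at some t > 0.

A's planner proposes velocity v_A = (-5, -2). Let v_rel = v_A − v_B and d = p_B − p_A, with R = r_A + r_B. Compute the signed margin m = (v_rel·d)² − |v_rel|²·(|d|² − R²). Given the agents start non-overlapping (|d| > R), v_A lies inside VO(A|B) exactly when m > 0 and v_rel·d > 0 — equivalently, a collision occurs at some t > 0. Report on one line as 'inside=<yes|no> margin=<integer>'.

d = (24, 12),  |d|² = 720;  R = 2+4 = 6,  c = 720−6² = 684
v_rel = (-5, 6),  |v_rel|² = 61;  v_rel·d = (-5)·(24) + (6)·(12) = -48
61·t² + 96·t + 684 = 0  ⇒  m = (-48)² − 61·684 = -39420
m = -39420 < 0,  v_rel·d = -48 < 0  ⇒  outside

inside=no margin=-39420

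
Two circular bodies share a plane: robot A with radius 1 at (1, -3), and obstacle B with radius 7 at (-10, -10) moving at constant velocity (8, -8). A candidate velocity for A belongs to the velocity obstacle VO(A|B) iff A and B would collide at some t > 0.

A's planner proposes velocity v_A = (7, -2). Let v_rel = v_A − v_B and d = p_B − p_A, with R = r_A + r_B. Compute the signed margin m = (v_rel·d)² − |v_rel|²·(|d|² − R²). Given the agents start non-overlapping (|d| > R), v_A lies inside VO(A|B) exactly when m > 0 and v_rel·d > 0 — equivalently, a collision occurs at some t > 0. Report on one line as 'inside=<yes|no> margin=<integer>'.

d = (-11, -7),  |d|² = 170;  R = 1+7 = 8,  c = 170−8² = 106
v_rel = (-1, 6),  |v_rel|² = 37;  v_rel·d = (-1)·(-11) + (6)·(-7) = -31
37·t² + 62·t + 106 = 0  ⇒  m = (-31)² − 37·106 = -2961
m = -2961 < 0,  v_rel·d = -31 < 0  ⇒  outside

inside=no margin=-2961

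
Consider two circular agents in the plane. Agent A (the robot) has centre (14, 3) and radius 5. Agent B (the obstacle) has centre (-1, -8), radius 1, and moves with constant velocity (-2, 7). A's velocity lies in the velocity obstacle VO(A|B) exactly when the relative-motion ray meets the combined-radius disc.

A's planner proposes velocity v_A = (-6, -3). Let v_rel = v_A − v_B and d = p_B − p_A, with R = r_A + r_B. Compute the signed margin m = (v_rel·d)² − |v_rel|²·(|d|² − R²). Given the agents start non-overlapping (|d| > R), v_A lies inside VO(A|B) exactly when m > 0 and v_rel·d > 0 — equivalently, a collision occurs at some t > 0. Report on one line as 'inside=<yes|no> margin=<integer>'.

d = (-15, -11),  |d|² = 346;  R = 5+1 = 6,  c = 346−6² = 310
v_rel = (-4, -10),  |v_rel|² = 116;  v_rel·d = (-4)·(-15) + (-10)·(-11) = 170
116·t² − 340·t + 310 = 0  ⇒  m = 170² − 116·310 = -7060
m = -7060 < 0,  v_rel·d = 170 > 0  ⇒  outside

inside=no margin=-7060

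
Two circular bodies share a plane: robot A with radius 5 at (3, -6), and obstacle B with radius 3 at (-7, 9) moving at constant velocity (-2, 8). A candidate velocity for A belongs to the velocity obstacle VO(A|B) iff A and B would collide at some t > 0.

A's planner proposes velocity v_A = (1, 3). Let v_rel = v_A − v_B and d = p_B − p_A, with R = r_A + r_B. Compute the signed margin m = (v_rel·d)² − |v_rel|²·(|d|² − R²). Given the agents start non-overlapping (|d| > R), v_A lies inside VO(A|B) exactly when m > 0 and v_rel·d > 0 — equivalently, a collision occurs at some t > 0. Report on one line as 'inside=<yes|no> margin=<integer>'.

d = (-10, 15),  |d|² = 325;  R = 5+3 = 8,  c = 325−8² = 261
v_rel = (3, -5),  |v_rel|² = 34;  v_rel·d = (3)·(-10) + (-5)·(15) = -105
34·t² + 210·t + 261 = 0  ⇒  m = (-105)² − 34·261 = 2151
m = 2151 > 0,  v_rel·d = -105 < 0  ⇒  outside

inside=no margin=2151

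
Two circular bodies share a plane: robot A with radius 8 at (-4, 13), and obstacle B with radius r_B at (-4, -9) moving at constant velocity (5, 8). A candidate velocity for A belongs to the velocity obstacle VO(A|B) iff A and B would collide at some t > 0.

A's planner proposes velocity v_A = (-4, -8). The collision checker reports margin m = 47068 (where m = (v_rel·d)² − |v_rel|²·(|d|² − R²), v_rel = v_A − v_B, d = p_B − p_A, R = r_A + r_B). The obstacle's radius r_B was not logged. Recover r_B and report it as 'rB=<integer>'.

m = 47068
d = (0, -22);  v_rel = (-9, -16),  |v_rel|² = 337
v_rel×d = (-9)·(-22) − (-16)·(0) = 198
since m = R²·337 − 198²:  R² = (39204 + 47068) / 337 = 256
R = √256 = 16  ⇒  r_B = 16 − 8 = 8

rB=8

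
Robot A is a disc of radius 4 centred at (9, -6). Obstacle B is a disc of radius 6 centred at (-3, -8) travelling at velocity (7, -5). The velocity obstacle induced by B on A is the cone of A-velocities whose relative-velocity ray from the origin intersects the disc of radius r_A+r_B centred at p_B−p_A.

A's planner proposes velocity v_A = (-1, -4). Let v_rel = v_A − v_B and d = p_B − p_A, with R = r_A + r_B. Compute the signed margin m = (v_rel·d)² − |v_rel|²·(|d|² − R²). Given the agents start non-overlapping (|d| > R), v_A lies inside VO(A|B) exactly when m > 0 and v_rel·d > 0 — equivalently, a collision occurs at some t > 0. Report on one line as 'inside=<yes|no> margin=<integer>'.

d = (-12, -2),  |d|² = 148;  R = 4+6 = 10,  c = 148−10² = 48
v_rel = (-8, 1),  |v_rel|² = 65;  v_rel·d = (-8)·(-12) + (1)·(-2) = 94
65·t² − 188·t + 48 = 0  ⇒  m = 94² − 65·48 = 5716
m = 5716 > 0,  v_rel·d = 94 > 0  ⇒  inside

inside=yes margin=5716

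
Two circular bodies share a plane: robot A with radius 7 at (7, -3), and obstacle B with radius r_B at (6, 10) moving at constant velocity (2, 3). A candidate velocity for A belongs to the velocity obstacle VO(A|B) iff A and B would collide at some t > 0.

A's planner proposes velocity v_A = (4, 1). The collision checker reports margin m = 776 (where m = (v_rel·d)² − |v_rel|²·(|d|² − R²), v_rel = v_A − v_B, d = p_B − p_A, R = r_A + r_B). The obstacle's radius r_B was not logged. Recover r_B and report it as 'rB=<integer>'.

m = 776
d = (-1, 13);  v_rel = (2, -2),  |v_rel|² = 8
v_rel×d = (2)·(13) − (-2)·(-1) = 24
since m = R²·8 − 24²:  R² = (576 + 776) / 8 = 169
R = √169 = 13  ⇒  r_B = 13 − 7 = 6

rB=6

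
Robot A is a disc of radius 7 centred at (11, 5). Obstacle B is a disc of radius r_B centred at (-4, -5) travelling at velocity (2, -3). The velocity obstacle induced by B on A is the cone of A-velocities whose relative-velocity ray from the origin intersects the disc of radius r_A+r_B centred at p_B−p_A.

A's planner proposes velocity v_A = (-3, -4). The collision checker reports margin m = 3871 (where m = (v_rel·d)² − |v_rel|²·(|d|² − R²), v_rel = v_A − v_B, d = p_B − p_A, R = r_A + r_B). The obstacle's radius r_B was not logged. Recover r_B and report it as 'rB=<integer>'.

m = 3871
d = (-15, -10);  v_rel = (-5, -1),  |v_rel|² = 26
v_rel×d = (-5)·(-10) − (-1)·(-15) = 35
since m = R²·26 − 35²:  R² = (1225 + 3871) / 26 = 196
R = √196 = 14  ⇒  r_B = 14 − 7 = 7

rB=7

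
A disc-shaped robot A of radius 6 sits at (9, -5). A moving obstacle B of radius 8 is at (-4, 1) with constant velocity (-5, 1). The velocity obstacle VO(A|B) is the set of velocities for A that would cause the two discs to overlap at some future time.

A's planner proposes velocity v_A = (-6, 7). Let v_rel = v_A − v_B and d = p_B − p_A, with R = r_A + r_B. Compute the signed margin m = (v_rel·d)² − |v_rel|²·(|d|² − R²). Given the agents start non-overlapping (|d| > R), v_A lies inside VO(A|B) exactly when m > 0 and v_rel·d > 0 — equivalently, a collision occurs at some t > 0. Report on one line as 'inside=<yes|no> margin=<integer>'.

d = (-13, 6),  |d|² = 205;  R = 6+8 = 14,  c = 205−14² = 9
v_rel = (-1, 6),  |v_rel|² = 37;  v_rel·d = (-1)·(-13) + (6)·(6) = 49
37·t² − 98·t + 9 = 0  ⇒  m = 49² − 37·9 = 2068
m = 2068 > 0,  v_rel·d = 49 > 0  ⇒  inside

inside=yes margin=2068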